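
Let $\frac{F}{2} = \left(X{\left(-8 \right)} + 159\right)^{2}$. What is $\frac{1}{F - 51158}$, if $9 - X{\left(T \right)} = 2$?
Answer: $\frac{1}{3954} \approx 0.00025291$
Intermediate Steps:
$X{\left(T \right)} = 7$ ($X{\left(T \right)} = 9 - 2 = 7$)
$F = 55112$ ($F = 2 \left(7 + 159\right)^{2} = 2 \cdot 166^{2} = 2 \cdot 27556 = 55112$)
$\frac{1}{F - 51158} = \frac{1}{55112 - 51158} = \frac{1}{3954}$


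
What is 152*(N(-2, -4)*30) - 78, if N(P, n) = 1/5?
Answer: 834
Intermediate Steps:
N(P, n) = 1/5
152*(N(-2, -4)*30) - 78 = 152*((1/5)*30) - 78 = 152*6 - 78 = 912 - 78 = 834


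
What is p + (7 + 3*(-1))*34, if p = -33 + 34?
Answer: 137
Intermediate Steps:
p = 1
p + (7 + 3*(-1))*34 = 1 + (7 + 3*(-1))*34 = 1 + (7 - 3)*34 = 1 + 4*34 = 1 + 136 = 137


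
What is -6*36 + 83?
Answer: -133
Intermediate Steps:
-6*36 + 83 = -216 + 83 = -133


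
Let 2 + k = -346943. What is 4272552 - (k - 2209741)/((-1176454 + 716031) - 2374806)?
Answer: 12113660777722/2835229 ≈ 4.2726e+6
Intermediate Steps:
k = -346945 (k = -2 - 346943 = -346945)
4272552 - (k - 2209741)/((-1176454 + 716031) - 2374806) = 4272552 - (-346945 - 2209741)/((-1176454 + 716031) - 2374806) = 4272552 - (-2556686)/(-460423 - 2374806) = 4272552 - (-2556686)/(-2835229) = 4272552 - (-2556686)*(-1)/2835229 = 4272552 - 1*2556686/2835229 = 4272552 - 2556686/2835229 = 12113660777722/2835229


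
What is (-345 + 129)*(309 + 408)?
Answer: -154872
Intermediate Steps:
(-345 + 129)*(309 + 408) = -216*717 = -154872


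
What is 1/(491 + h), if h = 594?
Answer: 1/1085 ≈ 0.00092166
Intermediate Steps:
1/(491 + h) = 1/(491 + 594) = 1/1085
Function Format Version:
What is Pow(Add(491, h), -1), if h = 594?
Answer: Rational(1, 1085) ≈ 0.00092166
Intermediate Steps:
Pow(Add(491, h), -1) = Pow(Add(491, 594), -1) = Pow(1085, -1) = Rational(1, 1085)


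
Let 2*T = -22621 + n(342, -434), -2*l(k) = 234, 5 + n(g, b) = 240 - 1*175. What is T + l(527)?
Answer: -22795/2 ≈ -11398.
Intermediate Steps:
n(g, b) = 60 (n(g, b) = -5 + (240 - 1*175) = -5 + (240 - 175) = -5 + 65 = 60)
l(k) = -117 (l(k) = -1/2*234 = -117)
T = -22561/2 (T = (-22621 + 60)/2 = (1/2)*(-22561) = -22561/2 ≈ -11281.)
T + l(527) = -22561/2 - 117 = -22795/2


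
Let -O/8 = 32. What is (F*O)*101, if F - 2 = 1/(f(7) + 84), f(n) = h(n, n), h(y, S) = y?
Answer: -4731648/91 ≈ -51996.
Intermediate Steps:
f(n) = n
F = 183/91 (F = 2 + 1/(7 + 84) = 2 + 1/91 = 183/91 ≈ 2.0110)
O = -256 (O = -8*32 = -256)
(F*O)*101 = ((183/91)*(-256))*101 = -46848/91*101 = -4731648/91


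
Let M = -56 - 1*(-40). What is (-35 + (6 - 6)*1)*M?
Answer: 560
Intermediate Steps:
M = -16 (M = -56 + 40 = -16)
(-35 + (6 - 6)*1)*M = (-35 + (6 - 6)*1)*(-16) = (-35 + 0*1)*(-16) = (-35 + 0)*(-16) = -35*(-16) = 560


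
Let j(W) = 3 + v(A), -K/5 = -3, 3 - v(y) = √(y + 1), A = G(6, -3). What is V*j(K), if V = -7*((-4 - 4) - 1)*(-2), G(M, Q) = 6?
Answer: -756 + 126*√7 ≈ -422.64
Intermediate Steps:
A = 6
v(y) = 3 - √(1 + y) (v(y) = 3 - √(y + 1) = 3 - √(1 + y))
K = 15 (K = -5*(-3) = 15)
j(W) = 6 - √7 (j(W) = 3 + (3 - √(1 + 6)) = 3 + (3 - √7) = 6 - √7)
V = -126 (V = -7*(-8 - 1)*(-2) = -7*(-9)*(-2) = 63*(-2) = -126)
V*j(K) = -126*(6 - √7) = -756 + 126*√7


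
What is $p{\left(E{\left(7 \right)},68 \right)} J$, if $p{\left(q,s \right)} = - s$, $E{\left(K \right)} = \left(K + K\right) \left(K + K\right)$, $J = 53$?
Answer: $-3604$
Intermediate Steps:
$E{\left(K \right)} = 4 K^{2}$ ($E{\left(K \right)} = 2 K 2 K = 4 K^{2}$)
$p{\left(E{\left(7 \right)},68 \right)} J = \left(-1\right) 68 \cdot 53 = \left(-68\right) 53 = -3604$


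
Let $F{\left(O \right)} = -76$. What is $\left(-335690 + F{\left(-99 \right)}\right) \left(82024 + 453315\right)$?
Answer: $-179748634674$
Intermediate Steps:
$\left(-335690 + F{\left(-99 \right)}\right) \left(82024 + 453315\right) = \left(-335690 - 76\right) \left(82024 + 453315\right) = \left(-335766\right) 535339 = -179748634674$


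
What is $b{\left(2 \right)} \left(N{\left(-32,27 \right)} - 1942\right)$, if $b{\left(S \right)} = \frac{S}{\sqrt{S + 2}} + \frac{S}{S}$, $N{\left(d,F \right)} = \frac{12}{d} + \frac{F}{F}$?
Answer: $- \frac{15531}{4} \approx -3882.8$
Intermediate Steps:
$N{\left(d,F \right)} = 1 + \frac{12}{d}$ ($N{\left(d,F \right)} = \frac{12}{d} + 1 = 1 + \frac{12}{d}$)
$b{\left(S \right)} = 1 + \frac{S}{\sqrt{2 + S}}$ ($b{\left(S \right)} = \frac{S}{\sqrt{2 + S}} + 1 = 1 + \frac{S}{\sqrt{2 + S}}$)
$b{\left(2 \right)} \left(N{\left(-32,27 \right)} - 1942\right) = \left(1 + \frac{2}{\sqrt{2 + 2}}\right) \left(\frac{12 - 32}{-32} - 1942\right) = \left(1 + \frac{2}{2}\right) \left(\left(- \frac{1}{32}\right) \left(-20\right) - 1942\right) = \left(1 + 2 \cdot \frac{1}{2}\right) \left(\frac{5}{8} - 1942\right) = \left(1 + 1\right) \left(- \frac{15531}{8}\right) = 2 \left(- \frac{15531}{8}\right) = - \frac{15531}{4}$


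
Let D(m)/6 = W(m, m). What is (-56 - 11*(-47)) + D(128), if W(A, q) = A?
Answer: 1229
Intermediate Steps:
D(m) = 6*m
(-56 - 11*(-47)) + D(128) = (-56 - 11*(-47)) + 6*128 = (-56 + 517) + 768 = 461 + 768 = 1229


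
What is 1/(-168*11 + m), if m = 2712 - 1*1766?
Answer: -1/902 ≈ -0.0011086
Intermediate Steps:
m = 946 (m = 2712 - 1766 = 946)
1/(-168*11 + m) = 1/(-168*11 + 946) = 1/(-1848 + 946) = 1/(-902) = -1/902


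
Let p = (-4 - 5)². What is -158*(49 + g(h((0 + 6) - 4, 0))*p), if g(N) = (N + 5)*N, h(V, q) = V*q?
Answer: -7742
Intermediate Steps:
g(N) = N*(5 + N) (g(N) = (5 + N)*N = N*(5 + N))
p = 81 (p = (-9)² = 81)
-158*(49 + g(h((0 + 6) - 4, 0))*p) = -158*(49 + ((((0 + 6) - 4)*0)*(5 + ((0 + 6) - 4)*0))*81) = -158*(49 + (((6 - 4)*0)*(5 + (6 - 4)*0))*81) = -158*(49 + ((2*0)*(5 + 2*0))*81) = -158*(49 + (0*(5 + 0))*81) = -158*(49 + (0*5)*81) = -158*(49 + 0*81) = -158*(49 + 0) = -158*49 = -7742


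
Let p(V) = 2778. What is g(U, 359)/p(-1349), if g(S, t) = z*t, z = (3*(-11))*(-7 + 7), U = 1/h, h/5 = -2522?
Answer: 0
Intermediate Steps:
h = -12610 (h = 5*(-2522) = -12610)
U = -1/12610 (U = 1/(-12610) = -1/12610 ≈ -7.9302e-5)
z = 0 (z = -33*0 = 0)
g(S, t) = 0 (g(S, t) = 0*t = 0)
g(U, 359)/p(-1349) = 0/2778 = 0*(1/2778) = 0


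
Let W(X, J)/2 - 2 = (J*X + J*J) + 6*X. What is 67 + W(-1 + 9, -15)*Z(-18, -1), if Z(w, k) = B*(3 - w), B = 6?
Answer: 39127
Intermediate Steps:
Z(w, k) = 18 - 6*w (Z(w, k) = 6*(3 - w) = 18 - 6*w)
W(X, J) = 4 + 2*J² + 12*X + 2*J*X (W(X, J) = 4 + 2*((J*X + J*J) + 6*X) = 4 + 2*((J*X + J²) + 6*X) = 4 + 2*((J² + J*X) + 6*X) = 4 + 2*(J² + 6*X + J*X) = 4 + (2*J² + 12*X + 2*J*X) = 4 + 2*J² + 12*X + 2*J*X)
67 + W(-1 + 9, -15)*Z(-18, -1) = 67 + (4 + 2*(-15)² + 12*(-1 + 9) + 2*(-15)*(-1 + 9))*(18 - 6*(-18)) = 67 + (4 + 2*225 + 12*8 + 2*(-15)*8)*(18 + 108) = 67 + (4 + 450 + 96 - 240)*126 = 67 + 310*126 = 67 + 39060 = 39127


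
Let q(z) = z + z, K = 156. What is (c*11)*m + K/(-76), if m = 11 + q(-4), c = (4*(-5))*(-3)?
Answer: 37581/19 ≈ 1977.9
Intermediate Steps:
q(z) = 2*z
c = 60 (c = -20*(-3) = 60)
m = 3 (m = 11 + 2*(-4) = 11 - 8 = 3)
(c*11)*m + K/(-76) = (60*11)*3 + 156/(-76) = 660*3 + 156*(-1/76) = 1980 - 39/19 = 37581/19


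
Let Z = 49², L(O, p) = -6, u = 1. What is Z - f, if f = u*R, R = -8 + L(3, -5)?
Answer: 2415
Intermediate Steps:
R = -14 (R = -8 - 6 = -14)
Z = 2401
f = -14 (f = 1*(-14) = -14)
Z - f = 2401 - 1*(-14) = 2401 + 14 = 2415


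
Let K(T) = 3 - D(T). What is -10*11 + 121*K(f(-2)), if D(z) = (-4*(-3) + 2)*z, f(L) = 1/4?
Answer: -341/2 ≈ -170.50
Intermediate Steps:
f(L) = ¼
D(z) = 14*z (D(z) = (12 + 2)*z = 14*z)
K(T) = 3 - 14*T
-10*11 + 121*K(f(-2)) = -10*11 + 121*(3 - 14*¼) = -110 + 121*(3 - 7/2) = -110 + 121*(-½) = -110 - 121/2 = -341/2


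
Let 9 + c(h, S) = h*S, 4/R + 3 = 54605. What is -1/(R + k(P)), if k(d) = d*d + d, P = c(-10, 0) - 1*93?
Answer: -27301/281254904 ≈ -9.7068e-5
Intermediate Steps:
R = 2/27301 (R = 4/(-3 + 54605) = 4/54602 = 4*(1/54602) = 2/27301 ≈ 7.3257e-5)
c(h, S) = -9 + S*h (c(h, S) = -9 + h*S = -9 + S*h)
P = -102 (P = (-9 + 0*(-10)) - 1*93 = (-9 + 0) - 93 = -9 - 93 = -102)
k(d) = d + d**2 (k(d) = d**2 + d = d + d**2)
-1/(R + k(P)) = -1/(2/27301 - 102*(1 - 102)) = -1/(2/27301 - 102*(-101)) = -1/(2/27301 + 10302) = -1/281254904/27301 = -1*27301/281254904 = -27301/281254904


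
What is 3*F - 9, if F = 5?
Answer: 6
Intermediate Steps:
3*F - 9 = 3*5 - 9 = 15 - 9 = 6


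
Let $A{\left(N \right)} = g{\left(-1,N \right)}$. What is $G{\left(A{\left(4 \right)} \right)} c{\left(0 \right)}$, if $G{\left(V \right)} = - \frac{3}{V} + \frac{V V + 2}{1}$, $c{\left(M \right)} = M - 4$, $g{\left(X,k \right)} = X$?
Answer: $-24$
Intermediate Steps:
$c{\left(M \right)} = -4 + M$ ($c{\left(M \right)} = M - 4 = -4 + M$)
$A{\left(N \right)} = -1$
$G{\left(V \right)} = 2 + V^{2} - \frac{3}{V}$ ($G{\left(V \right)} = - \frac{3}{V} + \left(V^{2} + 2\right) 1 = - \frac{3}{V} + \left(2 + V^{2}\right) 1 = - \frac{3}{V} + \left(2 + V^{2}\right) = 2 + V^{2} - \frac{3}{V}$)
$G{\left(A{\left(4 \right)} \right)} c{\left(0 \right)} = \left(2 + \left(-1\right)^{2} - \frac{3}{-1}\right) \left(-4 + 0\right) = \left(2 + 1 - -3\right) \left(-4\right) = \left(2 + 1 + 3\right) \left(-4\right) = 6 \left(-4\right) = -24$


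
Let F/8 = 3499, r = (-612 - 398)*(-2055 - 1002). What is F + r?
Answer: 3115562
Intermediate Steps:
r = 3087570 (r = -1010*(-3057) = 3087570)
F = 27992 (F = 8*3499 = 27992)
F + r = 27992 + 3087570 = 3115562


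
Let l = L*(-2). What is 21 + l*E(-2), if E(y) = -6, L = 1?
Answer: 33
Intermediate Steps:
l = -2 (l = 1*(-2) = -2)
21 + l*E(-2) = 21 - 2*(-6) = 21 + 12 = 33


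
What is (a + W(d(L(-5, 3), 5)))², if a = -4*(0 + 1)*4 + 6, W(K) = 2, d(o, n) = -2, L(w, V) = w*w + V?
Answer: 64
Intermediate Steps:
L(w, V) = V + w² (L(w, V) = w² + V = V + w²)
a = -10 (a = -4*1*4 + 6 = -4*4 + 6 = -16 + 6 = -10)
(a + W(d(L(-5, 3), 5)))² = (-10 + 2)² = (-8)² = 64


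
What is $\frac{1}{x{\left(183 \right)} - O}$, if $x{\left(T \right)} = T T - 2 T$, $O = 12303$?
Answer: $\frac{1}{20820} \approx 4.8031 \cdot 10^{-5}$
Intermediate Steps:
$x{\left(T \right)} = T^{2} - 2 T$
$\frac{1}{x{\left(183 \right)} - O} = \frac{1}{183 \left(-2 + 183\right) - 12303} = \frac{1}{183 \cdot 181 - 12303} = \frac{1}{33123 - 12303} = \frac{1}{20820}$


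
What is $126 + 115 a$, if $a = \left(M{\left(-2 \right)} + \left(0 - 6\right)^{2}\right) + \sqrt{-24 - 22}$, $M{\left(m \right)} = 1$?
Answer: $4381 + 115 i \sqrt{46} \approx 4381.0 + 779.97 i$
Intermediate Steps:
$a = 37 + i \sqrt{46}$ ($a = \left(1 + \left(0 - 6\right)^{2}\right) + \sqrt{-24 - 22} = \left(1 + \left(0 - 6\right)^{2}\right) + \sqrt{-46} = \left(1 + \left(-6\right)^{2}\right) + i \sqrt{46} = \left(1 + 36\right) + i \sqrt{46} = 37 + i \sqrt{46} \approx 37.0 + 6.7823 i$)
$126 + 115 a = 126 + 115 \left(37 + i \sqrt{46}\right) = 126 + \left(4255 + 115 i \sqrt{46}\right) = 4381 + 115 i \sqrt{46}$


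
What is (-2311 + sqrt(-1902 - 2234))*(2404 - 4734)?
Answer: 5384630 - 4660*I*sqrt(1034) ≈ 5.3846e+6 - 1.4985e+5*I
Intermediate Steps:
(-2311 + sqrt(-1902 - 2234))*(2404 - 4734) = (-2311 + sqrt(-4136))*(-2330) = (-2311 + 2*I*sqrt(1034))*(-2330) = 5384630 - 4660*I*sqrt(1034)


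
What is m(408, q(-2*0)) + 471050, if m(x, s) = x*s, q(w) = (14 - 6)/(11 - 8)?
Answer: 472138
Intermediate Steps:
q(w) = 8/3
m(x, s) = s*x
m(408, q(-2*0)) + 471050 = (8/3)*408 + 471050 = 1088 + 471050 = 472138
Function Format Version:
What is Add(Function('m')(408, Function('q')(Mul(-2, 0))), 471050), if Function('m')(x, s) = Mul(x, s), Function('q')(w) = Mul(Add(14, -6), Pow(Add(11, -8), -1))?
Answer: 472138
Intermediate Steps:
Function('q')(w) = Rational(8, 3) (Function('q')(w) = Mul(8, Pow(3, -1)) = Mul(8, Rational(1, 3)) = Rational(8, 3))
Function('m')(x, s) = Mul(s, x)
Add(Function('m')(408, Function('q')(Mul(-2, 0))), 471050) = Add(Mul(Rational(8, 3), 408), 471050) = Add(1088, 471050) = 472138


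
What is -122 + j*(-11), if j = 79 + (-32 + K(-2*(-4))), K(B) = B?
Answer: -727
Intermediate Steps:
j = 55 (j = 79 + (-32 - 2*(-4)) = 79 + (-32 + 8) = 79 - 24 = 55)
-122 + j*(-11) = -122 + 55*(-11) = -122 - 605 = -727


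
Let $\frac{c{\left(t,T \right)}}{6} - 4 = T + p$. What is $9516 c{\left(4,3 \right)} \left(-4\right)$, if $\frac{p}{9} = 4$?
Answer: $-9820512$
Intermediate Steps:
$p = 36$ ($p = 9 \cdot 4 = 36$)
$c{\left(t,T \right)} = 240 + 6 T$ ($c{\left(t,T \right)} = 24 + 6 \left(T + 36\right) = 24 + 6 \left(36 + T\right) = 24 + \left(216 + 6 T\right) = 240 + 6 T$)
$9516 c{\left(4,3 \right)} \left(-4\right) = 9516 \left(240 + 6 \cdot 3\right) \left(-4\right) = 9516 \left(240 + 18\right) \left(-4\right) = 9516 \cdot 258 \left(-4\right) = 9516 \left(-1032\right) = -9820512$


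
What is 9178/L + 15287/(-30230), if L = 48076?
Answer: -57185859/181667185 ≈ -0.31478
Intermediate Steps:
9178/L + 15287/(-30230) = 9178/48076 + 15287/(-30230) = 9178*(1/48076) + 15287*(-1/30230) = 4589/24038 - 15287/30230 = -57185859/181667185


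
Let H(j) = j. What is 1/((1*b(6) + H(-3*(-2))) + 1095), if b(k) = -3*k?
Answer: 1/1083 ≈ 0.00092336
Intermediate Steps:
1/((1*b(6) + H(-3*(-2))) + 1095) = 1/((1*(-3*6) - 3*(-2)) + 1095) = 1/((1*(-18) + 6) + 1095) = 1/((-18 + 6) + 1095) = 1/(-12 + 1095) = 1/1083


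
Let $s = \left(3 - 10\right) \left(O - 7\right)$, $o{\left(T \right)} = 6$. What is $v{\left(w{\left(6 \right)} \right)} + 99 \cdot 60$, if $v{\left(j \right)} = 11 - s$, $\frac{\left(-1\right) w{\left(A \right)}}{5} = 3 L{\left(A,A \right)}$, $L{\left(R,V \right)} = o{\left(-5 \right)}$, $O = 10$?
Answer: $5972$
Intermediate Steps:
$L{\left(R,V \right)} = 6$
$w{\left(A \right)} = -90$ ($w{\left(A \right)} = - 5 \cdot 3 \cdot 6 = \left(-5\right) 18 = -90$)
$s = -21$ ($s = \left(3 - 10\right) \left(10 - 7\right) = \left(-7\right) 3 = -21$)
$v{\left(j \right)} = 32$ ($v{\left(j \right)} = 11 - -21 = 11 + 21 = 32$)
$v{\left(w{\left(6 \right)} \right)} + 99 \cdot 60 = 32 + 99 \cdot 60 = 32 + 5940 = 5972$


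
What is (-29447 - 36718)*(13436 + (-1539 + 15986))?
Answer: -1844878695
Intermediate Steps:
(-29447 - 36718)*(13436 + (-1539 + 15986)) = -66165*(13436 + 14447) = -66165*27883 = -1844878695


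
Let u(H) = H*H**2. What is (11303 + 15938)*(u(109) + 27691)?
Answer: 36032215520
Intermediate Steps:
u(H) = H**3
(11303 + 15938)*(u(109) + 27691) = (11303 + 15938)*(109**3 + 27691) = 27241*(1295029 + 27691) = 27241*1322720 = 36032215520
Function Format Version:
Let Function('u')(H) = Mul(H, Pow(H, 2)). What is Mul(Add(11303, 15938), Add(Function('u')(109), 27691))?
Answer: 36032215520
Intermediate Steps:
Function('u')(H) = Pow(H, 3)
Mul(Add(11303, 15938), Add(Function('u')(109), 27691)) = Mul(Add(11303, 15938), Add(Pow(109, 3), 27691)) = Mul(27241, Add(1295029, 27691)) = Mul(27241, 1322720) = 36032215520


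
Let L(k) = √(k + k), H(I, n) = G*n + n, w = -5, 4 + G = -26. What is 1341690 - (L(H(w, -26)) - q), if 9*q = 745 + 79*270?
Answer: 12097285/9 - 2*√377 ≈ 1.3441e+6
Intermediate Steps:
G = -30 (G = -4 - 26 = -30)
H(I, n) = -29*n (H(I, n) = -30*n + n = -29*n)
L(k) = √2*√k (L(k) = √(2*k) = √2*√k)
q = 22075/9 (q = (745 + 79*270)/9 = (745 + 21330)/9 = (⅑)*22075 = 22075/9 ≈ 2452.8)
1341690 - (L(H(w, -26)) - q) = 1341690 - (√2*√(-29*(-26)) - 1*22075/9) = 1341690 - (√2*√754 - 22075/9) = 1341690 - (2*√377 - 22075/9) = 1341690 - (-22075/9 + 2*√377) = 1341690 + (22075/9 - 2*√377) = 12097285/9 - 2*√377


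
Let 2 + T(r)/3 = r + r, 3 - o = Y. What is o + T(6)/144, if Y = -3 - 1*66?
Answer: 1733/24 ≈ 72.208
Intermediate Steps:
Y = -69 (Y = -3 - 66 = -69)
o = 72 (o = 3 - 1*(-69) = 3 + 69 = 72)
T(r) = -6 + 6*r (T(r) = -6 + 3*(r + r) = -6 + 3*(2*r) = -6 + 6*r)
o + T(6)/144 = 72 + (-6 + 6*6)/144 = 72 + (-6 + 36)/144 = 72 + (1/144)*30 = 72 + 5/24 = 1733/24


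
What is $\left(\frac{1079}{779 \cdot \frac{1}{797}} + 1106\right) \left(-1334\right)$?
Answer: $- \frac{2296530358}{779} \approx -2.948 \cdot 10^{6}$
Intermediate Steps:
$\left(\frac{1079}{779 \cdot \frac{1}{797}} + 1106\right) \left(-1334\right) = \left(\frac{1079}{\frac{779}{797}} + 1106\right) \left(-1334\right) = \left(1079 \cdot \frac{797}{779} + 1106\right) \left(-1334\right) = \left(\frac{859963}{779} + 1106\right) \left(-1334\right) = \frac{1721537}{779} \left(-1334\right) = - \frac{2296530358}{779}$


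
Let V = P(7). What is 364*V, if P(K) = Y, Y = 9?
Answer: 3276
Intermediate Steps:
P(K) = 9
V = 9
364*V = 364*9 = 3276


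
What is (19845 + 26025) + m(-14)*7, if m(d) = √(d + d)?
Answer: 45870 + 14*I*√7 ≈ 45870.0 + 37.041*I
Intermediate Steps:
m(d) = √2*√d (m(d) = √(2*d) = √2*√d)
(19845 + 26025) + m(-14)*7 = (19845 + 26025) + (√2*√(-14))*7 = 45870 + (√2*(I*√14))*7 = 45870 + (2*I*√7)*7 = 45870 + 14*I*√7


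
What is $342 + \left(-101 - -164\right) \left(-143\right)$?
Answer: $-8667$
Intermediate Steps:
$342 + \left(-101 - -164\right) \left(-143\right) = 342 + \left(-101 + 164\right) \left(-143\right) = 342 + 63 \left(-143\right) = 342 - 9009 = -8667$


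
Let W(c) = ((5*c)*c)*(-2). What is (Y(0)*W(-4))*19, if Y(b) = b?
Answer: 0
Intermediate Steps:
W(c) = -10*c² (W(c) = (5*c²)*(-2) = -10*c²)
(Y(0)*W(-4))*19 = (0*(-10*(-4)²))*19 = (0*(-10*16))*19 = (0*(-160))*19 = 0*19 = 0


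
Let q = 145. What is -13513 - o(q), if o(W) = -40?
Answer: -13473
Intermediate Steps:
-13513 - o(q) = -13513 - 1*(-40) = -13513 + 40 = -13473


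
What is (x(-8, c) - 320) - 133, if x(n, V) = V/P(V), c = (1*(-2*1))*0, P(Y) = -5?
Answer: -453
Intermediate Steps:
c = 0 (c = (1*(-2))*0 = -2*0 = 0)
x(n, V) = -V/5 (x(n, V) = V/(-5) = V*(-1/5) = -V/5)
(x(-8, c) - 320) - 133 = (-1/5*0 - 320) - 133 = (0 - 320) - 133 = -320 - 133 = -453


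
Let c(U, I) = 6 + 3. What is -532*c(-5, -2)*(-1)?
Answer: 4788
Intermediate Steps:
c(U, I) = 9
-532*c(-5, -2)*(-1) = -532*9*(-1) = -19*252*(-1) = -4788*(-1) = 4788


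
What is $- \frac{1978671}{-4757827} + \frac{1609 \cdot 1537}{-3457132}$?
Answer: $- \frac{4925736347719}{16448435972164} \approx -0.29947$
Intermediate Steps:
$- \frac{1978671}{-4757827} + \frac{1609 \cdot 1537}{-3457132} = \left(-1978671\right) \left(- \frac{1}{4757827}\right) + 2473033 \left(- \frac{1}{3457132}\right) = \frac{1978671}{4757827} - \frac{2473033}{3457132} = - \frac{4925736347719}{16448435972164}$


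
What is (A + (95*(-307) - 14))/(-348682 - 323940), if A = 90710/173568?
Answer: 2532224981/58372827648 ≈ 0.043380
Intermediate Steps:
A = 45355/86784 (A = 90710*(1/173568) = 45355/86784 ≈ 0.52262)
(A + (95*(-307) - 14))/(-348682 - 323940) = (45355/86784 + (95*(-307) - 14))/(-348682 - 323940) = (45355/86784 + (-29165 - 14))/(-672622) = (45355/86784 - 29179)*(-1/672622) = -2532224981/86784*(-1/672622) = 2532224981/58372827648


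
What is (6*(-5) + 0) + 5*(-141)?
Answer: -735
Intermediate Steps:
(6*(-5) + 0) + 5*(-141) = (-30 + 0) - 705 = -30 - 705 = -735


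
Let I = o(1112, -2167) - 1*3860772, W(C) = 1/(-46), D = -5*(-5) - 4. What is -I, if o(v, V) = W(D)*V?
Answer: 177593345/46 ≈ 3.8607e+6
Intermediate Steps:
D = 21 (D = 25 - 4 = 21)
W(C) = -1/46
o(v, V) = -V/46
I = -177593345/46 (I = -1/46*(-2167) - 1*3860772 = 2167/46 - 3860772 = -177593345/46 ≈ -3.8607e+6)
-I = -1*(-177593345/46) = 177593345/46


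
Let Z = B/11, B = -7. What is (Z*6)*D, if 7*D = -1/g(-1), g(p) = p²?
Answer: 6/11 ≈ 0.54545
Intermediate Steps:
Z = -7/11 ≈ -0.63636
D = -⅐ (D = (-1/((-1)²))/7 = (-1/1)/7 = (-1*1)/7 = (⅐)*(-1) = -⅐ ≈ -0.14286)
(Z*6)*D = -7/11*6*(-⅐) = -42/11*(-⅐) = 6/11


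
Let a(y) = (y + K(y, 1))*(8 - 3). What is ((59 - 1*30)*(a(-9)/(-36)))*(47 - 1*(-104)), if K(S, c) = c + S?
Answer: 372215/36 ≈ 10339.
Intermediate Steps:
K(S, c) = S + c
a(y) = 5 + 10*y (a(y) = (y + (y + 1))*(8 - 3) = (y + (1 + y))*5 = (1 + 2*y)*5 = 5 + 10*y)
((59 - 1*30)*(a(-9)/(-36)))*(47 - 1*(-104)) = ((59 - 1*30)*((5 + 10*(-9))/(-36)))*(47 - 1*(-104)) = ((59 - 30)*((5 - 90)*(-1/36)))*(47 + 104) = (29*(-85*(-1/36)))*151 = (29*(85/36))*151 = (2465/36)*151 = 372215/36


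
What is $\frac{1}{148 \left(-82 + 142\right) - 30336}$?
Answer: $- \frac{1}{21456} \approx -4.6607 \cdot 10^{-5}$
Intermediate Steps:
$\frac{1}{148 \left(-82 + 142\right) - 30336} = \frac{1}{148 \cdot 60 - 30336} = \frac{1}{8880 - 30336} = \frac{1}{-21456} = - \frac{1}{21456}$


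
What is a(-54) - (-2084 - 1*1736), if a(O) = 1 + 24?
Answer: 3845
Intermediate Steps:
a(O) = 25
a(-54) - (-2084 - 1*1736) = 25 - (-2084 - 1*1736) = 25 - (-2084 - 1736) = 25 - 1*(-3820) = 25 + 3820 = 3845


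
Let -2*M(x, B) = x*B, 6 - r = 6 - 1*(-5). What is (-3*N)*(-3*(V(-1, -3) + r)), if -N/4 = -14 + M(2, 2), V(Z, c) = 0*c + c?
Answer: -4608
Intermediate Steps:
r = -5 (r = 6 - (6 - 1*(-5)) = 6 - (6 + 5) = 6 - 1*11 = 6 - 11 = -5)
V(Z, c) = c (V(Z, c) = 0 + c = c)
M(x, B) = -B*x/2 (M(x, B) = -x*B/2 = -B*x/2)
N = 64 (N = -4*(-14 - 1/2*2*2) = -4*(-14 - 2) = -4*(-16) = 64)
(-3*N)*(-3*(V(-1, -3) + r)) = (-3*64)*(-3*(-3 - 5)) = -(-576)*(-8) = -192*24 = -4608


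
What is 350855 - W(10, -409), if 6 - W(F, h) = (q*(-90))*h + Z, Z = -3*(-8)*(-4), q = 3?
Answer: 461183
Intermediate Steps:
Z = -96 (Z = 24*(-4) = -96)
W(F, h) = 102 + 270*h (W(F, h) = 6 - ((3*(-90))*h - 96) = 6 - (-270*h - 96) = 6 - (-96 - 270*h) = 6 + (96 + 270*h) = 102 + 270*h)
350855 - W(10, -409) = 350855 - (102 + 270*(-409)) = 350855 - (102 - 110430) = 350855 - 1*(-110328) = 350855 + 110328 = 461183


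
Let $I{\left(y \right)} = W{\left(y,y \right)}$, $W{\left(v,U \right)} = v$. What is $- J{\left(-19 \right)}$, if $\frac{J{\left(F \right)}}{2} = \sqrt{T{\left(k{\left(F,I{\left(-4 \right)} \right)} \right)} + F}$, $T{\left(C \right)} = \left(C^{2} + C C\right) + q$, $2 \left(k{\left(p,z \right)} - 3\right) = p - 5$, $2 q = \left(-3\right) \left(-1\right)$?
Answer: $- 17 \sqrt{2} \approx -24.042$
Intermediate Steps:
$I{\left(y \right)} = y$
$q = \frac{3}{2}$ ($q = \frac{\left(-3\right) \left(-1\right)}{2} = \frac{1}{2} \cdot 3 = \frac{3}{2} \approx 1.5$)
$k{\left(p,z \right)} = \frac{1}{2} + \frac{p}{2}$ ($k{\left(p,z \right)} = 3 + \frac{p - 5}{2} = 3 + \frac{-5 + p}{2} = 3 + \left(- \frac{5}{2} + \frac{p}{2}\right) = \frac{1}{2} + \frac{p}{2}$)
$T{\left(C \right)} = \frac{3}{2} + 2 C^{2}$ ($T{\left(C \right)} = \left(C^{2} + C C\right) + \frac{3}{2} = \left(C^{2} + C^{2}\right) + \frac{3}{2} = 2 C^{2} + \frac{3}{2} = \frac{3}{2} + 2 C^{2}$)
$J{\left(F \right)} = 2 \sqrt{\frac{3}{2} + F + 2 \left(\frac{1}{2} + \frac{F}{2}\right)^{2}}$ ($J{\left(F \right)} = 2 \sqrt{\left(\frac{3}{2} + 2 \left(\frac{1}{2} + \frac{F}{2}\right)^{2}\right) + F} = 2 \sqrt{\frac{3}{2} + F + 2 \left(\frac{1}{2} + \frac{F}{2}\right)^{2}}$)
$- J{\left(-19 \right)} = - \sqrt{8 + 2 \left(-19\right)^{2} + 8 \left(-19\right)} = - \sqrt{8 + 2 \cdot 361 - 152} = - \sqrt{8 + 722 - 152} = - \sqrt{578} = - 17 \sqrt{2}$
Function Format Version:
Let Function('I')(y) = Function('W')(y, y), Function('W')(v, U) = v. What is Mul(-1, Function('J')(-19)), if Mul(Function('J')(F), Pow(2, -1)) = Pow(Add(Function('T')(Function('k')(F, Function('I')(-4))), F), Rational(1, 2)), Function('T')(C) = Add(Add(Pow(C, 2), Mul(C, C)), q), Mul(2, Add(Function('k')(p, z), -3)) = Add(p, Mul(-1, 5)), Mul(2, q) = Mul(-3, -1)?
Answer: Mul(-17, Pow(2, Rational(1, 2))) ≈ -24.042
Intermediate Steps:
Function('I')(y) = y
q = Rational(3, 2) (q = Mul(Rational(1, 2), Mul(-3, -1)) = Mul(Rational(1, 2), 3) = Rational(3, 2) ≈ 1.5000)
Function('k')(p, z) = Add(Rational(1, 2), Mul(Rational(1, 2), p)) (Function('k')(p, z) = Add(3, Mul(Rational(1, 2), Add(p, Mul(-1, 5)))) = Add(3, Mul(Rational(1, 2), Add(p, -5))) = Add(3, Mul(Rational(1, 2), Add(-5, p))) = Add(3, Add(Rational(-5, 2), Mul(Rational(1, 2), p))) = Add(Rational(1, 2), Mul(Rational(1, 2), p)))
Function('T')(C) = Add(Rational(3, 2), Mul(2, Pow(C, 2))) (Function('T')(C) = Add(Add(Pow(C, 2), Mul(C, C)), Rational(3, 2)) = Add(Add(Pow(C, 2), Pow(C, 2)), Rational(3, 2)) = Add(Mul(2, Pow(C, 2)), Rational(3, 2)) = Add(Rational(3, 2), Mul(2, Pow(C, 2))))
Function('J')(F) = Mul(2, Pow(Add(Rational(3, 2), F, Mul(2, Pow(Add(Rational(1, 2), Mul(Rational(1, 2), F)), 2))), Rational(1, 2))) (Function('J')(F) = Mul(2, Pow(Add(Add(Rational(3, 2), Mul(2, Pow(Add(Rational(1, 2), Mul(Rational(1, 2), F)), 2))), F), Rational(1, 2))) = Mul(2, Pow(Add(Rational(3, 2), F, Mul(2, Pow(Add(Rational(1, 2), Mul(Rational(1, 2), F)), 2))), Rational(1, 2))))
Mul(-1, Function('J')(-19)) = Mul(-1, Pow(Add(8, Mul(2, Pow(-19, 2)), Mul(8, -19)), Rational(1, 2))) = Mul(-1, Pow(Add(8, Mul(2, 361), -152), Rational(1, 2))) = Mul(-1, Pow(Add(8, 722, -152), Rational(1, 2))) = Mul(-1, Pow(578, Rational(1, 2))) = Mul(-1, Mul(17, Pow(2, Rational(1, 2)))) = Mul(-17, Pow(2, Rational(1, 2)))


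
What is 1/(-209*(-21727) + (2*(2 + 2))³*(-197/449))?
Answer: 449/2038782543 ≈ 2.2023e-7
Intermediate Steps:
1/(-209*(-21727) + (2*(2 + 2))³*(-197/449)) = 1/(4540943 + (2*4)³*(-197*1/449)) = 1/(4540943 + 8³*(-197/449)) = 1/(4540943 + 512*(-197/449)) = 1/(4540943 - 100864/449) = 1/(2038782543/449) = 449/2038782543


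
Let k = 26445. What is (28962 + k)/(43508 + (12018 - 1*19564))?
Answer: 55407/35962 ≈ 1.5407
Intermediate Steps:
(28962 + k)/(43508 + (12018 - 1*19564)) = (28962 + 26445)/(43508 + (12018 - 1*19564)) = 55407/(43508 + (12018 - 19564)) = 55407/(43508 - 7546) = 55407/35962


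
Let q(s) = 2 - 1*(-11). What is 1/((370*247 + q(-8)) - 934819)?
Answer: -1/843416 ≈ -1.1857e-6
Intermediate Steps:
q(s) = 13 (q(s) = 2 + 11 = 13)
1/((370*247 + q(-8)) - 934819) = 1/((370*247 + 13) - 934819) = 1/((91390 + 13) - 934819) = 1/(91403 - 934819) = 1/(-843416) = -1/843416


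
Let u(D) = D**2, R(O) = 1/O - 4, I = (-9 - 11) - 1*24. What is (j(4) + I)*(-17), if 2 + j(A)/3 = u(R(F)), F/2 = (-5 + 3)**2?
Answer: 5389/64 ≈ 84.203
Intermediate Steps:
I = -44 (I = -20 - 24 = -44)
F = 8 (F = 2*(-5 + 3)**2 = 2*(-2)**2 = 2*4 = 8)
R(O) = -4 + 1/O
j(A) = 2499/64 (j(A) = -6 + 3*(-4 + 1/8)**2 = -6 + 3*(-31/8)**2 = -6 + 3*(961/64) = -6 + 2883/64 = 2499/64)
(j(4) + I)*(-17) = (2499/64 - 44)*(-17) = -317/64*(-17) = 5389/64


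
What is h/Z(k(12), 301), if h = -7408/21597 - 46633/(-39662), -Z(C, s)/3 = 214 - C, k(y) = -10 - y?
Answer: -713316805/606458791512 ≈ -0.0011762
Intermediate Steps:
Z(C, s) = -642 + 3*C (Z(C, s) = -3*(214 - C) = -642 + 3*C)
h = 713316805/856580214 (h = -7408*1/21597 - 46633*(-1/39662) = -7408/21597 + 46633/39662 = 713316805/856580214 ≈ 0.83275)
h/Z(k(12), 301) = 713316805/(856580214*(-642 + 3*(-10 - 1*12))) = 713316805/(856580214*(-642 + 3*(-10 - 12))) = 713316805/(856580214*(-642 + 3*(-22))) = 713316805/(856580214*(-642 - 66)) = (713316805/856580214)/(-708) = (713316805/856580214)*(-1/708) = -713316805/606458791512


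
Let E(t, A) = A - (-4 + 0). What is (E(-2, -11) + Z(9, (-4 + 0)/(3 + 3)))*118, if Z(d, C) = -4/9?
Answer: -7906/9 ≈ -878.44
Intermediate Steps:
Z(d, C) = -4/9 (Z(d, C) = -4*⅑ = -4/9)
E(t, A) = 4 + A (E(t, A) = A - 1*(-4) = A + 4 = 4 + A)
(E(-2, -11) + Z(9, (-4 + 0)/(3 + 3)))*118 = ((4 - 11) - 4/9)*118 = (-7 - 4/9)*118 = -67/9*118 = -7906/9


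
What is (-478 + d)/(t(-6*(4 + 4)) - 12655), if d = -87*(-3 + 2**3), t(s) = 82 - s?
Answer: 913/12525 ≈ 0.072894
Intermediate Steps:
d = -435 (d = -87*(-3 + 8) = -87*5 = -435)
(-478 + d)/(t(-6*(4 + 4)) - 12655) = (-478 - 435)/((82 - (-6)*(4 + 4)) - 12655) = -913/((82 - (-6)*8) - 12655) = -913/((82 - 1*(-48)) - 12655) = -913/((82 + 48) - 12655) = -913/(130 - 12655) = -913/(-12525) = -913*(-1/12525) = 913/12525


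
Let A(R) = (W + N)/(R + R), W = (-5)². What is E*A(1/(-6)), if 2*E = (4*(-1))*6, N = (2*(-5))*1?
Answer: 540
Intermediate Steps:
W = 25
N = -10 (N = -10*1 = -10)
A(R) = 15/(2*R) (A(R) = (25 - 10)/(R + R) = 15/((2*R)) = 15*(1/(2*R)) = 15/(2*R))
E = -12 (E = ((4*(-1))*6)/2 = (-4*6)/2 = (½)*(-24) = -12)
E*A(1/(-6)) = -90/(1/(-6)) = -90/(1*(-⅙)) = -90/(-⅙) = -90*(-6) = -12*(-45) = 540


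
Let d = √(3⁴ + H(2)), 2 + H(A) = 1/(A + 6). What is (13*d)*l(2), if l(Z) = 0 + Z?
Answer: 13*√1266/2 ≈ 231.28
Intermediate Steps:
H(A) = -2 + 1/(6 + A) (H(A) = -2 + 1/(A + 6) = -2 + 1/(6 + A))
d = √1266/4 (d = √(3⁴ + (-11 - 2*2)/(6 + 2)) = √(81 + (-11 - 4)/8) = √(81 + (⅛)*(-15)) = √(81 - 15/8) = √(633/8) = √1266/4 ≈ 8.8952)
l(Z) = Z
(13*d)*l(2) = (13*(√1266/4))*2 = (13*√1266/4)*2 = 13*√1266/2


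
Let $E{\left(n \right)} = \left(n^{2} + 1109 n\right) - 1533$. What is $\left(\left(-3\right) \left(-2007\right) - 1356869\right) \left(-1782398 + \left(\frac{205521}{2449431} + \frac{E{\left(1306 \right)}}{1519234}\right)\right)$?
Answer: $\frac{1493307598902339671329888}{620209809309} \approx 2.4077 \cdot 10^{12}$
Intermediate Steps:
$E{\left(n \right)} = -1533 + n^{2} + 1109 n$
$\left(\left(-3\right) \left(-2007\right) - 1356869\right) \left(-1782398 + \left(\frac{205521}{2449431} + \frac{E{\left(1306 \right)}}{1519234}\right)\right) = \left(\left(-3\right) \left(-2007\right) - 1356869\right) \left(-1782398 + \left(\frac{205521}{2449431} + \frac{-1533 + 1306^{2} + 1109 \cdot 1306}{1519234}\right)\right) = \left(6021 - 1356869\right) \left(-1782398 + \left(205521 \cdot \frac{1}{2449431} + \left(-1533 + 1705636 + 1448354\right) \frac{1}{1519234}\right)\right) = - 1350848 \left(-1782398 + \left(\frac{68507}{816477} + 3152457 \cdot \frac{1}{1519234}\right)\right) = - 1350848 \left(-1782398 + \left(\frac{68507}{816477} + \frac{3152457}{1519234}\right)\right) = - 1350848 \left(-1782398 + \frac{2677986797627}{1240419618618}\right) = \left(-1350848\right) \left(- \frac{2210918769398688337}{1240419618618}\right) = \frac{1493307598902339671329888}{620209809309}$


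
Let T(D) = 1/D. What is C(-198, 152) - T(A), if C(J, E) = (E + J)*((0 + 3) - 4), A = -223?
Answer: 10259/223 ≈ 46.004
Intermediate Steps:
C(J, E) = -E - J (C(J, E) = (E + J)*(3 - 4) = (E + J)*(-1) = -E - J)
C(-198, 152) - T(A) = (-1*152 - 1*(-198)) - 1/(-223) = (-152 + 198) - 1*(-1/223) = 46 + 1/223 = 10259/223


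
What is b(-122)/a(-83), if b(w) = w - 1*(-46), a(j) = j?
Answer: 76/83 ≈ 0.91566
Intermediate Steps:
b(w) = 46 + w (b(w) = w + 46 = 46 + w)
b(-122)/a(-83) = (46 - 122)/(-83) = -76*(-1/83) = 76/83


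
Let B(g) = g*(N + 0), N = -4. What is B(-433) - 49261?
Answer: -47529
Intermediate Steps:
B(g) = -4*g (B(g) = g*(-4 + 0) = g*(-4) = -4*g)
B(-433) - 49261 = -4*(-433) - 49261 = 1732 - 49261 = -47529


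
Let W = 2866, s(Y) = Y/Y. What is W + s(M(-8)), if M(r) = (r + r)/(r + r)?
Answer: 2867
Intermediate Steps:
M(r) = 1 (M(r) = (2*r)/((2*r)) = (2*r)*(1/(2*r)) = 1)
s(Y) = 1
W + s(M(-8)) = 2866 + 1 = 2867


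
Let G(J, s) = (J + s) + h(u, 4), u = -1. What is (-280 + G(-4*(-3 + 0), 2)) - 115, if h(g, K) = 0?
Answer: -381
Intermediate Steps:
G(J, s) = J + s (G(J, s) = (J + s) + 0 = J + s)
(-280 + G(-4*(-3 + 0), 2)) - 115 = (-280 + (-4*(-3 + 0) + 2)) - 115 = (-280 + (-4*(-3) + 2)) - 115 = (-280 + (12 + 2)) - 115 = (-280 + 14) - 115 = -266 - 115 = -381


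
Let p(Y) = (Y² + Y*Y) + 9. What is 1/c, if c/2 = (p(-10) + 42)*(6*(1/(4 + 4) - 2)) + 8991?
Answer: 2/24669 ≈ 8.1073e-5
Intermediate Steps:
p(Y) = 9 + 2*Y² (p(Y) = (Y² + Y²) + 9 = 2*Y² + 9 = 9 + 2*Y²)
c = 24669/2 (c = 2*(((9 + 2*(-10)²) + 42)*(6*(1/(4 + 4) - 2)) + 8991) = 2*(((9 + 2*100) + 42)*(6*(1/8 - 2)) + 8991) = 2*(((9 + 200) + 42)*(6*(⅛ - 2)) + 8991) = 2*((209 + 42)*(6*(-15/8)) + 8991) = 2*(251*(-45/4) + 8991) = 2*(-11295/4 + 8991) = 2*(24669/4) = 24669/2 ≈ 12335.)
1/c = 1/(24669/2) = 2/24669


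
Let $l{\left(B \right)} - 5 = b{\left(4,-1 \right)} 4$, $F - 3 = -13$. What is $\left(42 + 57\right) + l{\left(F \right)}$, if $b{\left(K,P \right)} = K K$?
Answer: $168$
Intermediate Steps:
$b{\left(K,P \right)} = K^{2}$
$F = -10$ ($F = 3 - 13 = -10$)
$l{\left(B \right)} = 69$ ($l{\left(B \right)} = 5 + 4^{2} \cdot 4 = 5 + 16 \cdot 4 = 5 + 64 = 69$)
$\left(42 + 57\right) + l{\left(F \right)} = \left(42 + 57\right) + 69 = 99 + 69 = 168$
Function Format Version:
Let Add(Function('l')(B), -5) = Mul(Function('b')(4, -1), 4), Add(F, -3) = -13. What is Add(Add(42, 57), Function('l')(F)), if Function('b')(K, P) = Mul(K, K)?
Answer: 168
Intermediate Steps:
Function('b')(K, P) = Pow(K, 2)
F = -10 (F = Add(3, -13) = -10)
Function('l')(B) = 69 (Function('l')(B) = Add(5, Mul(Pow(4, 2), 4)) = Add(5, Mul(16, 4)) = Add(5, 64) = 69)
Add(Add(42, 57), Function('l')(F)) = Add(Add(42, 57), 69) = Add(99, 69) = 168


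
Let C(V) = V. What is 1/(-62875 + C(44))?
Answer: -1/62831 ≈ -1.5916e-5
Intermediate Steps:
1/(-62875 + C(44)) = 1/(-62875 + 44) = 1/(-62831) = -1/62831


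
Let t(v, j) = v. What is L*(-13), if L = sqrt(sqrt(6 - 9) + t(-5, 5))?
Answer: -13*sqrt(-5 + I*sqrt(3)) ≈ -4.9631 - 29.49*I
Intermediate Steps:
L = sqrt(-5 + I*sqrt(3)) (L = sqrt(sqrt(6 - 9) - 5) = sqrt(sqrt(-3) - 5) = sqrt(I*sqrt(3) - 5) = sqrt(-5 + I*sqrt(3)) ≈ 0.38177 + 2.2684*I)
L*(-13) = sqrt(-5 + I*sqrt(3))*(-13) = -13*sqrt(-5 + I*sqrt(3))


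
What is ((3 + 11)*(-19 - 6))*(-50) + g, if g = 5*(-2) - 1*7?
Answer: 17483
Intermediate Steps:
g = -17 (g = -10 - 7 = -17)
((3 + 11)*(-19 - 6))*(-50) + g = ((3 + 11)*(-19 - 6))*(-50) - 17 = (14*(-25))*(-50) - 17 = -350*(-50) - 17 = 17500 - 17 = 17483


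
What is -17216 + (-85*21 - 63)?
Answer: -19064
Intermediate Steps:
-17216 + (-85*21 - 63) = -17216 + (-1785 - 63) = -17216 - 1848 = -19064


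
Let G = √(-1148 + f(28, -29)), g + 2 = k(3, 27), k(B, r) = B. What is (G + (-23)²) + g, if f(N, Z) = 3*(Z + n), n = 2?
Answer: 530 + I*√1229 ≈ 530.0 + 35.057*I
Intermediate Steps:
f(N, Z) = 6 + 3*Z (f(N, Z) = 3*(Z + 2) = 3*(2 + Z) = 6 + 3*Z)
g = 1 (g = -2 + 3 = 1)
G = I*√1229 (G = √(-1148 + (6 + 3*(-29))) = √(-1148 + (6 - 87)) = √(-1148 - 81) = √(-1229) = I*√1229 ≈ 35.057*I)
(G + (-23)²) + g = (I*√1229 + (-23)²) + 1 = (I*√1229 + 529) + 1 = (529 + I*√1229) + 1 = 530 + I*√1229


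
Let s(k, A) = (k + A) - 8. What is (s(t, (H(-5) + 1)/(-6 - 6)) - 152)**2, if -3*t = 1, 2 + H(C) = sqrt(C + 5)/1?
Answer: 410881/16 ≈ 25680.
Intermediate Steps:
H(C) = -2 + sqrt(5 + C) (H(C) = -2 + sqrt(C + 5)/1 = -2 + sqrt(5 + C)*1 = -2 + sqrt(5 + C))
t = -1/3 (t = -1/3*1 = -1/3 ≈ -0.33333)
s(k, A) = -8 + A + k (s(k, A) = (A + k) - 8 = -8 + A + k)
(s(t, (H(-5) + 1)/(-6 - 6)) - 152)**2 = ((-8 + ((-2 + sqrt(5 - 5)) + 1)/(-6 - 6) - 1/3) - 152)**2 = ((-8 + ((-2 + sqrt(0)) + 1)/(-12) - 1/3) - 152)**2 = ((-8 + ((-2 + 0) + 1)*(-1/12) - 1/3) - 152)**2 = ((-8 + (-2 + 1)*(-1/12) - 1/3) - 152)**2 = ((-8 - 1*(-1/12) - 1/3) - 152)**2 = ((-8 + 1/12 - 1/3) - 152)**2 = (-33/4 - 152)**2 = (-641/4)**2 = 410881/16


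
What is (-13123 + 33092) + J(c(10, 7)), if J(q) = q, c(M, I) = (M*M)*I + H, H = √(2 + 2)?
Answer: 20671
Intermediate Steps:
H = 2 (H = √4 = 2)
c(M, I) = 2 + I*M² (c(M, I) = (M*M)*I + 2 = M²*I + 2 = I*M² + 2 = 2 + I*M²)
(-13123 + 33092) + J(c(10, 7)) = (-13123 + 33092) + (2 + 7*10²) = 19969 + (2 + 7*100) = 19969 + (2 + 700) = 19969 + 702 = 20671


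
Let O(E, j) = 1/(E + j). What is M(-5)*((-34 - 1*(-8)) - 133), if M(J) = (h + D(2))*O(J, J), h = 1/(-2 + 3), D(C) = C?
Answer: 477/10 ≈ 47.700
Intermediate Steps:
h = 1 (h = 1/1 = 1)
M(J) = 3/(2*J) (M(J) = (1 + 2)/(J + J) = 3/((2*J)) = 3*(1/(2*J)) = 3/(2*J))
M(-5)*((-34 - 1*(-8)) - 133) = ((3/2)/(-5))*((-34 - 1*(-8)) - 133) = ((3/2)*(-1/5))*((-34 + 8) - 133) = -3*(-26 - 133)/10 = -3/10*(-159) = 477/10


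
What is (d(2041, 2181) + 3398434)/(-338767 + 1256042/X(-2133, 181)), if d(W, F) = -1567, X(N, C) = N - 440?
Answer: -8740138791/872903533 ≈ -10.013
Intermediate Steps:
X(N, C) = -440 + N
(d(2041, 2181) + 3398434)/(-338767 + 1256042/X(-2133, 181)) = (-1567 + 3398434)/(-338767 + 1256042/(-440 - 2133)) = 3396867/(-338767 + 1256042/(-2573)) = 3396867/(-338767 + 1256042*(-1/2573)) = 3396867/(-338767 - 1256042/2573) = 3396867/(-872903533/2573) = 3396867*(-2573/872903533) = -8740138791/872903533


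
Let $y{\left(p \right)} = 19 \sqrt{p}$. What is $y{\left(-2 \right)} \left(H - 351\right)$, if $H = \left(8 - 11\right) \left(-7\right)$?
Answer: $- 6270 i \sqrt{2} \approx - 8867.1 i$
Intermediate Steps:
$H = 21$ ($H = \left(-3\right) \left(-7\right) = 21$)
$y{\left(-2 \right)} \left(H - 351\right) = 19 \sqrt{-2} \left(21 - 351\right) = 19 i \sqrt{2} \left(-330\right) = - 6270 i \sqrt{2}$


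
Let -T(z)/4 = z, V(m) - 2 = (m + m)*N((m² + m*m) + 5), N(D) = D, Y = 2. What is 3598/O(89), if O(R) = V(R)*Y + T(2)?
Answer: 1799/2820764 ≈ 0.00063777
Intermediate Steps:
V(m) = 2 + 2*m*(5 + 2*m²) (V(m) = 2 + (m + m)*((m² + m*m) + 5) = 2 + (2*m)*((m² + m²) + 5) = 2 + (2*m)*(2*m² + 5) = 2 + (2*m)*(5 + 2*m²) = 2 + 2*m*(5 + 2*m²))
T(z) = -4*z
O(R) = -4 + 8*R³ + 20*R (O(R) = (2 + 4*R³ + 10*R)*2 - 4*2 = (4 + 8*R³ + 20*R) - 8 = -4 + 8*R³ + 20*R)
3598/O(89) = 3598/(-4 + 8*89³ + 20*89) = 3598/(-4 + 8*704969 + 1780) = 3598/(-4 + 5639752 + 1780) = 3598/5641528 = 3598*(1/5641528) = 1799/2820764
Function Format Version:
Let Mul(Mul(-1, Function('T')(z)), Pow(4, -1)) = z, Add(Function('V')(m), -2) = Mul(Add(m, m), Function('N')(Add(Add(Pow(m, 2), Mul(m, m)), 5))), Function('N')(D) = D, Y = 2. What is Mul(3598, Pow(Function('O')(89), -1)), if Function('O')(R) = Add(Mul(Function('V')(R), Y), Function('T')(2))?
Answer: Rational(1799, 2820764) ≈ 0.00063777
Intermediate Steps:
Function('V')(m) = Add(2, Mul(2, m, Add(5, Mul(2, Pow(m, 2))))) (Function('V')(m) = Add(2, Mul(Add(m, m), Add(Add(Pow(m, 2), Mul(m, m)), 5))) = Add(2, Mul(Mul(2, m), Add(Add(Pow(m, 2), Pow(m, 2)), 5))) = Add(2, Mul(Mul(2, m), Add(Mul(2, Pow(m, 2)), 5))) = Add(2, Mul(Mul(2, m), Add(5, Mul(2, Pow(m, 2))))) = Add(2, Mul(2, m, Add(5, Mul(2, Pow(m, 2))))))
Function('T')(z) = Mul(-4, z)
Function('O')(R) = Add(-4, Mul(8, Pow(R, 3)), Mul(20, R)) (Function('O')(R) = Add(Mul(Add(2, Mul(4, Pow(R, 3)), Mul(10, R)), 2), Mul(-4, 2)) = Add(Add(4, Mul(8, Pow(R, 3)), Mul(20, R)), -8) = Add(-4, Mul(8, Pow(R, 3)), Mul(20, R)))
Mul(3598, Pow(Function('O')(89), -1)) = Mul(3598, Pow(Add(-4, Mul(8, Pow(89, 3)), Mul(20, 89)), -1)) = Mul(3598, Pow(Add(-4, Mul(8, 704969), 1780), -1)) = Mul(3598, Pow(Add(-4, 5639752, 1780), -1)) = Mul(3598, Pow(5641528, -1)) = Mul(3598, Rational(1, 5641528)) = Rational(1799, 2820764)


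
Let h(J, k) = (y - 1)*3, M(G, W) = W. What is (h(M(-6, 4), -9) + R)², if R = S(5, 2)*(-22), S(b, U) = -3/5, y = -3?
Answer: 36/25 ≈ 1.4400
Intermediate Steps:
S(b, U) = -⅗ (S(b, U) = -3*⅕ = -⅗)
h(J, k) = -12 (h(J, k) = (-3 - 1)*3 = -4*3 = -12)
R = 66/5 (R = -⅗*(-22) = 66/5 ≈ 13.200)
(h(M(-6, 4), -9) + R)² = (-12 + 66/5)² = (6/5)² = 36/25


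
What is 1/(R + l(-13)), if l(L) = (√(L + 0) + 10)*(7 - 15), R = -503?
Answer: I/(-583*I + 8*√13) ≈ -0.0017111 + 8.4657e-5*I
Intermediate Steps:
l(L) = -80 - 8*√L (l(L) = (√L + 10)*(-8) = (10 + √L)*(-8) = -80 - 8*√L)
1/(R + l(-13)) = 1/(-503 + (-80 - 8*I*√13)) = 1/(-583 - 8*I*√13)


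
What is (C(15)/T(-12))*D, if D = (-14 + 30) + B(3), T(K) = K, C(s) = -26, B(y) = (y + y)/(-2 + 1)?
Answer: 65/3 ≈ 21.667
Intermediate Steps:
B(y) = -2*y (B(y) = (2*y)/(-1) = (2*y)*(-1) = -2*y)
D = 10 (D = (-14 + 30) - 2*3 = 16 - 6 = 10)
(C(15)/T(-12))*D = -26/(-12)*10 = -26*(-1/12)*10 = (13/6)*10 = 65/3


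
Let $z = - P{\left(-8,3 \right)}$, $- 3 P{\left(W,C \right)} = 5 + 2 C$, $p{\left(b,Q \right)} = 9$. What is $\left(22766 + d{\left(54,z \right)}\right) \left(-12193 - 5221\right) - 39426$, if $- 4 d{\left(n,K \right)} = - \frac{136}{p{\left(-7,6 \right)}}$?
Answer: $- \frac{3568971026}{9} \approx -3.9655 \cdot 10^{8}$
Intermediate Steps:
$P{\left(W,C \right)} = - \frac{5}{3} - \frac{2 C}{3}$ ($P{\left(W,C \right)} = - \frac{5 + 2 C}{3} = - \frac{5}{3} - \frac{2 C}{3}$)
$z = \frac{11}{3}$ ($z = - (- \frac{5}{3} - 2) = \left(-1\right) \left(- \frac{11}{3}\right) = \frac{11}{3} \approx 3.6667$)
$d{\left(n,K \right)} = \frac{34}{9}$ ($d{\left(n,K \right)} = - \frac{\left(-136\right) \frac{1}{9}}{4} = \left(- \frac{1}{4}\right) \left(- \frac{136}{9}\right) = \frac{34}{9}$)
$\left(22766 + d{\left(54,z \right)}\right) \left(-12193 - 5221\right) - 39426 = \left(22766 + \frac{34}{9}\right) \left(-12193 - 5221\right) - 39426 = \frac{204928}{9} \left(-17414\right) - 39426 = - \frac{3568616192}{9} - 39426 = - \frac{3568971026}{9}$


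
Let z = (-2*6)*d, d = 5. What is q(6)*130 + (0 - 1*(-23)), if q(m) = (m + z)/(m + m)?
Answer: -562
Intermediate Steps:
z = -60 (z = -2*6*5 = -12*5 = -60)
q(m) = (-60 + m)/(2*m) (q(m) = (m - 60)/(m + m) = (-60 + m)/((2*m)) = (-60 + m)*(1/(2*m)) = (-60 + m)/(2*m))
q(6)*130 + (0 - 1*(-23)) = ((1/2)*(-60 + 6)/6)*130 + (0 - 1*(-23)) = ((1/2)*(1/6)*(-54))*130 + (0 + 23) = -9/2*130 + 23 = -585 + 23 = -562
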